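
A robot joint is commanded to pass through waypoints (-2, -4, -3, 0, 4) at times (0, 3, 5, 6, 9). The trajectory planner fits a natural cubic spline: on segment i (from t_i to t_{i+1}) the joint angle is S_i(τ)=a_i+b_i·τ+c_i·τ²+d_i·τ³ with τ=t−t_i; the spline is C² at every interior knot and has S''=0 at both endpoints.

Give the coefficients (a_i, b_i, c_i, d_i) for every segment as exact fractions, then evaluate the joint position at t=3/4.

  seg 0: a=-2 b=-653/876 c=0 d=23/2628
  seg 1: a=-4 b=-223/438 c=23/292 d=373/1752
  seg 2: a=-3 b=517/219 c=99/73 d=-157/219
  seg 3: a=0 b=640/219 c=-58/73 d=58/657
S(3/4) = -47755/18688

Δ: Δ0=-2/3, Δ1=1/2, Δ2=3, Δ3=4/3
row 1: diag=10, rhs=7; c'=1/5, d'=7/10
row 2: denom=6−2·1/5=28/5; d'=(15−2·7/10)/(28/5)=17/7
row 3: denom=8−1·5/28=219/28; d'=(-10−1·17/7)/(219/28)=-116/73
back: M3=-116/73
back: M2=17/7−5/28·-116/73=198/73
back: M1=7/10−1/5·198/73=23/146
M: M0=0, M1=23/146, M2=198/73, M3=-116/73, M4=0
seg 0: a=-2, c=M0/2=0, d=(M1−M0)/(6·3)=23/2628, b=Δ0−h0·(2M0+M1)/6=-653/876
seg 1: a=-4, c=M1/2=23/292, d=(M2−M1)/(6·2)=373/1752, b=Δ1−h1·(2M1+M2)/6=-223/438
seg 2: a=-3, c=M2/2=99/73, d=(M3−M2)/(6·1)=-157/219, b=Δ2−h2·(2M2+M3)/6=517/219
seg 3: a=0, c=M3/2=-58/73, d=(M4−M3)/(6·3)=58/657, b=Δ3−h3·(2M3+M4)/6=640/219
t_q=3/4 → seg 0, τ=3/4; S=-2+-653/876·τ+0·τ²+23/2628·τ³=-47755/18688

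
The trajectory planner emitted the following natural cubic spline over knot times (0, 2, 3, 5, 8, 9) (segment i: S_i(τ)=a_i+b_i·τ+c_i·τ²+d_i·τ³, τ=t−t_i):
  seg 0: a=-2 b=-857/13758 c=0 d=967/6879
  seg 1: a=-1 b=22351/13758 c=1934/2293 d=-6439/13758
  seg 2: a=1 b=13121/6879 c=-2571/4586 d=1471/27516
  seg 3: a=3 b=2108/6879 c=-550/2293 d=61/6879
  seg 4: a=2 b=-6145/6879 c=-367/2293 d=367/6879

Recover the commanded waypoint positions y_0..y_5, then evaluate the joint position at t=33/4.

y_0 = S_0(0) = a_0 = -2
y_1 = S_1(0) = a_1 = -1
y_2 = S_2(0) = a_2 = 1
y_3 = S_3(0) = a_3 = 3
y_4 = S_4(0) = a_4 = 2
y_5 = S_4(1) = 1
t_q=33/4 is in segment 4 (τ=1/4); S_4(τ)=259385/146752

y_0=-2 y_1=-1 y_2=1 y_3=3 y_4=2 y_5=1
S(33/4) = 259385/146752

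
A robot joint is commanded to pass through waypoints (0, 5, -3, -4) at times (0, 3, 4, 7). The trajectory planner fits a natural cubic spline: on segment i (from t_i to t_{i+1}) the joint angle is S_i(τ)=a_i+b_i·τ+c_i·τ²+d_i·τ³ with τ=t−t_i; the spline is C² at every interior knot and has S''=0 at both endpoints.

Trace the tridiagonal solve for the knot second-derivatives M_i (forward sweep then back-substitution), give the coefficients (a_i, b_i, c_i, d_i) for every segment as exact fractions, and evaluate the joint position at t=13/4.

  seg 0: a=0 b=40/7 c=0 d=-85/189
  seg 1: a=5 b=-45/7 c=-85/21 d=52/21
  seg 2: a=-3 b=-149/21 c=71/21 d=-71/189
S(13/4) = 89/28

Δ: Δ0=5/3, Δ1=-8, Δ2=-1/3
row 1: diag=8, rhs=-58; c'=1/8, d'=-29/4
row 2: denom=8−1·1/8=63/8; d'=(46−1·-29/4)/(63/8)=142/21
back: M2=142/21
back: M1=-29/4−1/8·142/21=-170/21
M: M0=0, M1=-170/21, M2=142/21, M3=0
seg 0: a=0, c=M0/2=0, d=(M1−M0)/(6·3)=-85/189, b=Δ0−h0·(2M0+M1)/6=40/7
seg 1: a=5, c=M1/2=-85/21, d=(M2−M1)/(6·1)=52/21, b=Δ1−h1·(2M1+M2)/6=-45/7
seg 2: a=-3, c=M2/2=71/21, d=(M3−M2)/(6·3)=-71/189, b=Δ2−h2·(2M2+M3)/6=-149/21
t_q=13/4 → seg 1, τ=1/4; S=5+-45/7·τ+-85/21·τ²+52/21·τ³=89/28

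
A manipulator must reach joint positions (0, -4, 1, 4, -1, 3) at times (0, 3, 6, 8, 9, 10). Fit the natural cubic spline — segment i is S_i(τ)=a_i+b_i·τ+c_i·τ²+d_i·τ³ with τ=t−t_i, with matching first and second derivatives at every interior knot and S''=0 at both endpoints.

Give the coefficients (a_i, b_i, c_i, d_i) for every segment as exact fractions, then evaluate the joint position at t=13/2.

Δ: Δ0=-4/3, Δ1=5/3, Δ2=3/2, Δ3=-5, Δ4=4
row 1: diag=12, rhs=18; c'=1/4, d'=3/2
row 2: denom=10−3·1/4=37/4; d'=(-1−3·3/2)/(37/4)=-22/37
row 3: denom=6−2·8/37=206/37; d'=(-39−2·-22/37)/(206/37)=-1399/206
row 4: denom=4−1·37/206=787/206; d'=(54−1·-1399/206)/(787/206)=12523/787
back: M4=12523/787
back: M3=-1399/206−37/206·12523/787=-7594/787
back: M2=-22/37−8/37·-7594/787=1174/787
back: M1=3/2−1/4·1174/787=887/787
M: M0=0, M1=887/787, M2=1174/787, M3=-7594/787, M4=12523/787, M5=0
seg 0: a=0, c=M0/2=0, d=(M1−M0)/(6·3)=887/14166, b=Δ0−h0·(2M0+M1)/6=-8957/4722
seg 1: a=-4, c=M1/2=887/1574, d=(M2−M1)/(6·3)=287/14166, b=Δ1−h1·(2M1+M2)/6=-487/2361
seg 2: a=1, c=M2/2=587/787, d=(M3−M2)/(6·2)=-2192/2361, b=Δ2−h2·(2M2+M3)/6=17575/4722
seg 3: a=4, c=M3/2=-3797/787, d=(M4−M3)/(6·1)=20117/4722, b=Δ3−h3·(2M3+M4)/6=-20945/4722
seg 4: a=-1, c=M4/2=12523/1574, d=(M5−M4)/(6·1)=-12523/4722, b=Δ4−h4·(2M4+M5)/6=-3079/2361
t_q=13/2 → seg 2, τ=1/2; S=1+17575/4722·τ+587/787·τ²+-2192/2361·τ³=2307/787

  seg 0: a=0 b=-8957/4722 c=0 d=887/14166
  seg 1: a=-4 b=-487/2361 c=887/1574 d=287/14166
  seg 2: a=1 b=17575/4722 c=587/787 d=-2192/2361
  seg 3: a=4 b=-20945/4722 c=-3797/787 d=20117/4722
  seg 4: a=-1 b=-3079/2361 c=12523/1574 d=-12523/4722
S(13/2) = 2307/787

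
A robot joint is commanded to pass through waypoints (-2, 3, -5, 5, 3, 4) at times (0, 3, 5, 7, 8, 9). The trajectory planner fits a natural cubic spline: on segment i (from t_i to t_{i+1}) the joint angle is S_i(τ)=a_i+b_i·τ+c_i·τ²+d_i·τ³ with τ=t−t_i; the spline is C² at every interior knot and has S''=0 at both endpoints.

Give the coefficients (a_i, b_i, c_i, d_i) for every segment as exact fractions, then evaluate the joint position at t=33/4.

  seg 0: a=-2 b=10675/2382 c=0 d=-745/2382
  seg 1: a=3 b=-4720/1191 c=-2235/794 d=6661/4764
  seg 2: a=-5 b=1853/1191 c=2213/397 d=-2294/1191
  seg 3: a=5 b=881/1191 c=-2375/397 d=3862/1191
  seg 4: a=3 b=-1783/1191 c=1487/397 d=-1487/1191
S(33/4) = 72167/25408

Δ: Δ0=5/3, Δ1=-4, Δ2=5, Δ3=-2, Δ4=1
row 1: diag=10, rhs=-34; c'=1/5, d'=-17/5
row 2: denom=8−2·1/5=38/5; d'=(54−2·-17/5)/(38/5)=8
row 3: denom=6−2·5/19=104/19; d'=(-42−2·8)/(104/19)=-551/52
row 4: denom=4−1·19/104=397/104; d'=(18−1·-551/52)/(397/104)=2974/397
back: M4=2974/397
back: M3=-551/52−19/104·2974/397=-4750/397
back: M2=8−5/19·-4750/397=4426/397
back: M1=-17/5−1/5·4426/397=-2235/397
M: M0=0, M1=-2235/397, M2=4426/397, M3=-4750/397, M4=2974/397, M5=0
seg 0: a=-2, c=M0/2=0, d=(M1−M0)/(6·3)=-745/2382, b=Δ0−h0·(2M0+M1)/6=10675/2382
seg 1: a=3, c=M1/2=-2235/794, d=(M2−M1)/(6·2)=6661/4764, b=Δ1−h1·(2M1+M2)/6=-4720/1191
seg 2: a=-5, c=M2/2=2213/397, d=(M3−M2)/(6·2)=-2294/1191, b=Δ2−h2·(2M2+M3)/6=1853/1191
seg 3: a=5, c=M3/2=-2375/397, d=(M4−M3)/(6·1)=3862/1191, b=Δ3−h3·(2M3+M4)/6=881/1191
seg 4: a=3, c=M4/2=1487/397, d=(M5−M4)/(6·1)=-1487/1191, b=Δ4−h4·(2M4+M5)/6=-1783/1191
t_q=33/4 → seg 4, τ=1/4; S=3+-1783/1191·τ+1487/397·τ²+-1487/1191·τ³=72167/25408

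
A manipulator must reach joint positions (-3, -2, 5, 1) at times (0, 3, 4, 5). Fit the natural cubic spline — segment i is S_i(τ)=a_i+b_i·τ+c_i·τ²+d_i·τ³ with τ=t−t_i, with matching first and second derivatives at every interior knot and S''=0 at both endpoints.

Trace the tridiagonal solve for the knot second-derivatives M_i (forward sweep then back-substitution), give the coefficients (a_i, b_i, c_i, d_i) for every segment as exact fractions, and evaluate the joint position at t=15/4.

Δ: Δ0=1/3, Δ1=7, Δ2=-4
row 1: diag=8, rhs=40; c'=1/8, d'=5
row 2: denom=4−1·1/8=31/8; d'=(-66−1·5)/(31/8)=-568/31
back: M2=-568/31
back: M1=5−1/8·-568/31=226/31
M: M0=0, M1=226/31, M2=-568/31, M3=0
seg 0: a=-3, c=M0/2=0, d=(M1−M0)/(6·3)=113/279, b=Δ0−h0·(2M0+M1)/6=-308/93
seg 1: a=-2, c=M1/2=113/31, d=(M2−M1)/(6·1)=-397/93, b=Δ1−h1·(2M1+M2)/6=709/93
seg 2: a=5, c=M2/2=-284/31, d=(M3−M2)/(6·1)=284/93, b=Δ2−h2·(2M2+M3)/6=196/93
t_q=15/4 → seg 1, τ=3/4; S=-2+709/93·τ+113/31·τ²+-397/93·τ³=7871/1984

  seg 0: a=-3 b=-308/93 c=0 d=113/279
  seg 1: a=-2 b=709/93 c=113/31 d=-397/93
  seg 2: a=5 b=196/93 c=-284/31 d=284/93
S(15/4) = 7871/1984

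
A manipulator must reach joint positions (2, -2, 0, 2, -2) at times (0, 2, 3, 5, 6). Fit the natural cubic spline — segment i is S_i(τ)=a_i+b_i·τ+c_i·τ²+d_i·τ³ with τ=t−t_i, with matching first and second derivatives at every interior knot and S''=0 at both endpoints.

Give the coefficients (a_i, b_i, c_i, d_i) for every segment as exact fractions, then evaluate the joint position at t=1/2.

Δ: Δ0=-2, Δ1=2, Δ2=1, Δ3=-4
row 1: diag=6, rhs=24; c'=1/6, d'=4
row 2: denom=6−1·1/6=35/6; d'=(-6−1·4)/(35/6)=-12/7
row 3: denom=6−2·12/35=186/35; d'=(-30−2·-12/7)/(186/35)=-5
back: M3=-5
back: M2=-12/7−12/35·-5=0
back: M1=4−1/6·0=4
M: M0=0, M1=4, M2=0, M3=-5, M4=0
seg 0: a=2, c=M0/2=0, d=(M1−M0)/(6·2)=1/3, b=Δ0−h0·(2M0+M1)/6=-10/3
seg 1: a=-2, c=M1/2=2, d=(M2−M1)/(6·1)=-2/3, b=Δ1−h1·(2M1+M2)/6=2/3
seg 2: a=0, c=M2/2=0, d=(M3−M2)/(6·2)=-5/12, b=Δ2−h2·(2M2+M3)/6=8/3
seg 3: a=2, c=M3/2=-5/2, d=(M4−M3)/(6·1)=5/6, b=Δ3−h3·(2M3+M4)/6=-7/3
t_q=1/2 → seg 0, τ=1/2; S=2+-10/3·τ+0·τ²+1/3·τ³=3/8

  seg 0: a=2 b=-10/3 c=0 d=1/3
  seg 1: a=-2 b=2/3 c=2 d=-2/3
  seg 2: a=0 b=8/3 c=0 d=-5/12
  seg 3: a=2 b=-7/3 c=-5/2 d=5/6
S(1/2) = 3/8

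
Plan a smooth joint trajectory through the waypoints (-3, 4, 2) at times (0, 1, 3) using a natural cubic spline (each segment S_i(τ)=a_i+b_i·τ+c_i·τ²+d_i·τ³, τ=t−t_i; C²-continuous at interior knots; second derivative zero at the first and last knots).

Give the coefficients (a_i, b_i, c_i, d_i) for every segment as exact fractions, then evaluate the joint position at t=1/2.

Δ: Δ0=7, Δ1=-1
row 1: diag=6, rhs=-48; c'=1/3, d'=-8
back: M1=-8
M: M0=0, M1=-8, M2=0
seg 0: a=-3, c=M0/2=0, d=(M1−M0)/(6·1)=-4/3, b=Δ0−h0·(2M0+M1)/6=25/3
seg 1: a=4, c=M1/2=-4, d=(M2−M1)/(6·2)=2/3, b=Δ1−h1·(2M1+M2)/6=13/3
t_q=1/2 → seg 0, τ=1/2; S=-3+25/3·τ+0·τ²+-4/3·τ³=1

  seg 0: a=-3 b=25/3 c=0 d=-4/3
  seg 1: a=4 b=13/3 c=-4 d=2/3
S(1/2) = 1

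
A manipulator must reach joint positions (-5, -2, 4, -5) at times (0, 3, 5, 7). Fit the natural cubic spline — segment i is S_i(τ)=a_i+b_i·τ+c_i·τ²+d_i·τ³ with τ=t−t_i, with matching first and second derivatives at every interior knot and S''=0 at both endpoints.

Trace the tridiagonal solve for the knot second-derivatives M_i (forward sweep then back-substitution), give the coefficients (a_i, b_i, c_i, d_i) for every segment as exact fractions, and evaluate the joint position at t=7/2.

Δ: Δ0=1, Δ1=3, Δ2=-9/2
row 1: diag=10, rhs=12; c'=1/5, d'=6/5
row 2: denom=8−2·1/5=38/5; d'=(-45−2·6/5)/(38/5)=-237/38
back: M2=-237/38
back: M1=6/5−1/5·-237/38=93/38
M: M0=0, M1=93/38, M2=-237/38, M3=0
seg 0: a=-5, c=M0/2=0, d=(M1−M0)/(6·3)=31/228, b=Δ0−h0·(2M0+M1)/6=-17/76
seg 1: a=-2, c=M1/2=93/76, d=(M2−M1)/(6·2)=-55/76, b=Δ1−h1·(2M1+M2)/6=131/38
seg 2: a=4, c=M2/2=-237/76, d=(M3−M2)/(6·2)=79/152, b=Δ2−h2·(2M2+M3)/6=-13/38
t_q=7/2 → seg 1, τ=1/2; S=-2+131/38·τ+93/76·τ²+-55/76·τ³=-37/608

  seg 0: a=-5 b=-17/76 c=0 d=31/228
  seg 1: a=-2 b=131/38 c=93/76 d=-55/76
  seg 2: a=4 b=-13/38 c=-237/76 d=79/152
S(7/2) = -37/608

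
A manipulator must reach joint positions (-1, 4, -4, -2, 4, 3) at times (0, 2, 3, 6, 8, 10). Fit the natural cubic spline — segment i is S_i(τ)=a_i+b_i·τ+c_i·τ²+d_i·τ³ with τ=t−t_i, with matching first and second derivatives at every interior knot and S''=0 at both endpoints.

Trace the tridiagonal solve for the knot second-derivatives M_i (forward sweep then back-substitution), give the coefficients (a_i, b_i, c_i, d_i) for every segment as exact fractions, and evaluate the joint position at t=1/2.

Δ: Δ0=5/2, Δ1=-8, Δ2=2/3, Δ3=3, Δ4=-1/2
row 1: diag=6, rhs=-63; c'=1/6, d'=-21/2
row 2: denom=8−1·1/6=47/6; d'=(52−1·-21/2)/(47/6)=375/47
row 3: denom=10−3·18/47=416/47; d'=(14−3·375/47)/(416/47)=-467/416
row 4: denom=8−2·47/208=785/104; d'=(-21−2·-467/416)/(785/104)=-3901/1570
back: M4=-3901/1570
back: M3=-467/416−47/208·-3901/1570=-881/1570
back: M2=375/47−18/47·-881/1570=6432/785
back: M1=-21/2−1/6·6432/785=-18629/1570
M: M0=0, M1=-18629/1570, M2=6432/785, M3=-881/1570, M4=-3901/1570, M5=0
seg 0: a=-1, c=M0/2=0, d=(M1−M0)/(6·2)=-18629/18840, b=Δ0−h0·(2M0+M1)/6=15202/2355
seg 1: a=4, c=M1/2=-18629/3140, d=(M2−M1)/(6·1)=31493/9420, b=Δ1−h1·(2M1+M2)/6=-25483/4710
seg 2: a=-4, c=M2/2=3216/785, d=(M3−M2)/(6·3)=-2749/5652, b=Δ2−h2·(2M2+M3)/6=-68261/9420
seg 3: a=-2, c=M3/2=-881/3140, d=(M4−M3)/(6·2)=-151/942, b=Δ3−h3·(2M3+M4)/6=19793/4710
seg 4: a=4, c=M4/2=-3901/3140, d=(M5−M4)/(6·2)=3901/18840, b=Δ4−h4·(2M4+M5)/6=5447/4710
t_q=1/2 → seg 0, τ=1/2; S=-1+15202/2355·τ+0·τ²+-18629/18840·τ³=21141/10048

  seg 0: a=-1 b=15202/2355 c=0 d=-18629/18840
  seg 1: a=4 b=-25483/4710 c=-18629/3140 d=31493/9420
  seg 2: a=-4 b=-68261/9420 c=3216/785 d=-2749/5652
  seg 3: a=-2 b=19793/4710 c=-881/3140 d=-151/942
  seg 4: a=4 b=5447/4710 c=-3901/3140 d=3901/18840
S(1/2) = 21141/10048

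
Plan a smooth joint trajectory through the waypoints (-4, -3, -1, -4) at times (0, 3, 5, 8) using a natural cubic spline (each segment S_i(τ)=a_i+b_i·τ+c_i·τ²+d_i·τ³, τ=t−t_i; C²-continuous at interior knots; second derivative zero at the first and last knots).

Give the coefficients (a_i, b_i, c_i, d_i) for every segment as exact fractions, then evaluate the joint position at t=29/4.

Δ: Δ0=1/3, Δ1=1, Δ2=-1
row 1: diag=10, rhs=4; c'=1/5, d'=2/5
row 2: denom=10−2·1/5=48/5; d'=(-12−2·2/5)/(48/5)=-4/3
back: M2=-4/3
back: M1=2/5−1/5·-4/3=2/3
M: M0=0, M1=2/3, M2=-4/3, M3=0
seg 0: a=-4, c=M0/2=0, d=(M1−M0)/(6·3)=1/27, b=Δ0−h0·(2M0+M1)/6=0
seg 1: a=-3, c=M1/2=1/3, d=(M2−M1)/(6·2)=-1/6, b=Δ1−h1·(2M1+M2)/6=1
seg 2: a=-1, c=M2/2=-2/3, d=(M3−M2)/(6·3)=2/27, b=Δ2−h2·(2M2+M3)/6=1/3
t_q=29/4 → seg 2, τ=9/4; S=-1+1/3·τ+-2/3·τ²+2/27·τ³=-89/32

  seg 0: a=-4 b=0 c=0 d=1/27
  seg 1: a=-3 b=1 c=1/3 d=-1/6
  seg 2: a=-1 b=1/3 c=-2/3 d=2/27
S(29/4) = -89/32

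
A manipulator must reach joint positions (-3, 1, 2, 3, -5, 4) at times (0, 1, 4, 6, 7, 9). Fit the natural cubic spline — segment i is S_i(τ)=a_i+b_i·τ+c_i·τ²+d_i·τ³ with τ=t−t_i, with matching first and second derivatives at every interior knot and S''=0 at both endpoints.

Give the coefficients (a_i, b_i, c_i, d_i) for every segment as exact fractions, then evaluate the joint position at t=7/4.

Δ: Δ0=4, Δ1=1/3, Δ2=1/2, Δ3=-8, Δ4=9/2
row 1: diag=8, rhs=-22; c'=3/8, d'=-11/4
row 2: denom=10−3·3/8=71/8; d'=(1−3·-11/4)/(71/8)=74/71
row 3: denom=6−2·16/71=394/71; d'=(-51−2·74/71)/(394/71)=-3769/394
row 4: denom=6−1·71/394=2293/394; d'=(75−1·-3769/394)/(2293/394)=33319/2293
back: M4=33319/2293
back: M3=-3769/394−71/394·33319/2293=-27939/2293
back: M2=74/71−16/71·-27939/2293=8686/2293
back: M1=-11/4−3/8·8686/2293=-9563/2293
M: M0=0, M1=-9563/2293, M2=8686/2293, M3=-27939/2293, M4=33319/2293, M5=0
seg 0: a=-3, c=M0/2=0, d=(M1−M0)/(6·1)=-9563/13758, b=Δ0−h0·(2M0+M1)/6=64595/13758
seg 1: a=1, c=M1/2=-9563/4586, d=(M2−M1)/(6·3)=6083/13758, b=Δ1−h1·(2M1+M2)/6=17953/6879
seg 2: a=2, c=M2/2=4343/2293, d=(M3−M2)/(6·2)=-36625/27516, b=Δ2−h2·(2M2+M3)/6=28013/13758
seg 3: a=3, c=M3/2=-27939/4586, d=(M4−M3)/(6·1)=30629/6879, b=Δ3−h3·(2M3+M4)/6=-87505/13758
seg 4: a=-5, c=M4/2=33319/4586, d=(M5−M4)/(6·2)=-33319/27516, b=Δ4−h4·(2M4+M5)/6=-71365/13758
t_q=7/4 → seg 1, τ=3/4; S=1+17953/6879·τ+-9563/4586·τ²+6083/13758·τ³=578479/293504

  seg 0: a=-3 b=64595/13758 c=0 d=-9563/13758
  seg 1: a=1 b=17953/6879 c=-9563/4586 d=6083/13758
  seg 2: a=2 b=28013/13758 c=4343/2293 d=-36625/27516
  seg 3: a=3 b=-87505/13758 c=-27939/4586 d=30629/6879
  seg 4: a=-5 b=-71365/13758 c=33319/4586 d=-33319/27516
S(7/4) = 578479/293504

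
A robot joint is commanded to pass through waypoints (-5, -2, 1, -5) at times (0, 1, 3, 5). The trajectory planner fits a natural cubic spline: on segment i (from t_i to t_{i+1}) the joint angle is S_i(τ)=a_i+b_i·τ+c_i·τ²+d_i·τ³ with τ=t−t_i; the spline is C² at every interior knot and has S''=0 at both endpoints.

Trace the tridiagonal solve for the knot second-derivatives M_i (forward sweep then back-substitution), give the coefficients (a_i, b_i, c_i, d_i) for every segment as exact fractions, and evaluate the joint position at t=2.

  seg 0: a=-5 b=135/44 c=0 d=-3/44
  seg 1: a=-2 b=63/22 c=-9/44 d=-21/88
  seg 2: a=1 b=-9/11 c=-18/11 d=3/11
S(2) = 37/88

Δ: Δ0=3, Δ1=3/2, Δ2=-3
row 1: diag=6, rhs=-9; c'=1/3, d'=-3/2
row 2: denom=8−2·1/3=22/3; d'=(-27−2·-3/2)/(22/3)=-36/11
back: M2=-36/11
back: M1=-3/2−1/3·-36/11=-9/22
M: M0=0, M1=-9/22, M2=-36/11, M3=0
seg 0: a=-5, c=M0/2=0, d=(M1−M0)/(6·1)=-3/44, b=Δ0−h0·(2M0+M1)/6=135/44
seg 1: a=-2, c=M1/2=-9/44, d=(M2−M1)/(6·2)=-21/88, b=Δ1−h1·(2M1+M2)/6=63/22
seg 2: a=1, c=M2/2=-18/11, d=(M3−M2)/(6·2)=3/11, b=Δ2−h2·(2M2+M3)/6=-9/11
t_q=2 → seg 1, τ=1; S=-2+63/22·τ+-9/44·τ²+-21/88·τ³=37/88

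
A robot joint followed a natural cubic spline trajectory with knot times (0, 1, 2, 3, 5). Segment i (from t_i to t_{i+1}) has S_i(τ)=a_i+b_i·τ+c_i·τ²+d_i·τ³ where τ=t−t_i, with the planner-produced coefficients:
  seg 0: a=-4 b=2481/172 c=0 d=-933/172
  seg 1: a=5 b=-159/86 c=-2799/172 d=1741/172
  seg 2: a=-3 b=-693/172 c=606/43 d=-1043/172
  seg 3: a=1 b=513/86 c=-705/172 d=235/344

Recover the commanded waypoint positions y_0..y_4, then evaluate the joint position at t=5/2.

y_0 = S_0(0) = a_0 = -4
y_1 = S_1(0) = a_1 = 5
y_2 = S_2(0) = a_2 = -3
y_3 = S_3(0) = a_3 = 1
y_4 = S_3(2) = 2
t_q=5/2 is in segment 2 (τ=1/2); S_2(τ)=-3095/1376

y_0=-4 y_1=5 y_2=-3 y_3=1 y_4=2
S(5/2) = -3095/1376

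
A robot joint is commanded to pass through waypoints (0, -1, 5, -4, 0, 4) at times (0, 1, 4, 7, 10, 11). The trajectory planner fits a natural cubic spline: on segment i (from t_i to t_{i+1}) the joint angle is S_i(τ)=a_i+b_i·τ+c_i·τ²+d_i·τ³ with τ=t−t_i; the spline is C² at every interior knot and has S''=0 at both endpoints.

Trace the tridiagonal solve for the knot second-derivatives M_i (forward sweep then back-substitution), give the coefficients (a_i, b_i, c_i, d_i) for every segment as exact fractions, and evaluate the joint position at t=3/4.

  seg 0: a=0 b=-3818/2331 c=0 d=1487/2331
  seg 1: a=-1 b=643/2331 c=1487/777 d=-9364/20979
  seg 2: a=5 b=-683/2331 c=-4903/2331 d=227/567
  seg 3: a=-4 b=-4904/2331 c=3496/2331 d=-2476/20979
  seg 4: a=0 b=8644/2331 c=340/777 d=-340/2331
S(3/4) = -6815/7104

Δ: Δ0=-1, Δ1=2, Δ2=-3, Δ3=4/3, Δ4=4
row 1: diag=8, rhs=18; c'=3/8, d'=9/4
row 2: denom=12−3·3/8=87/8; d'=(-30−3·9/4)/(87/8)=-98/29
row 3: denom=12−3·8/29=324/29; d'=(26−3·-98/29)/(324/29)=262/81
row 4: denom=8−3·29/108=259/36; d'=(16−3·262/81)/(259/36)=680/777
back: M4=680/777
back: M3=262/81−29/108·680/777=6992/2331
back: M2=-98/29−8/29·6992/2331=-9806/2331
back: M1=9/4−3/8·-9806/2331=2974/777
M: M0=0, M1=2974/777, M2=-9806/2331, M3=6992/2331, M4=680/777, M5=0
seg 0: a=0, c=M0/2=0, d=(M1−M0)/(6·1)=1487/2331, b=Δ0−h0·(2M0+M1)/6=-3818/2331
seg 1: a=-1, c=M1/2=1487/777, d=(M2−M1)/(6·3)=-9364/20979, b=Δ1−h1·(2M1+M2)/6=643/2331
seg 2: a=5, c=M2/2=-4903/2331, d=(M3−M2)/(6·3)=227/567, b=Δ2−h2·(2M2+M3)/6=-683/2331
seg 3: a=-4, c=M3/2=3496/2331, d=(M4−M3)/(6·3)=-2476/20979, b=Δ3−h3·(2M3+M4)/6=-4904/2331
seg 4: a=0, c=M4/2=340/777, d=(M5−M4)/(6·1)=-340/2331, b=Δ4−h4·(2M4+M5)/6=8644/2331
t_q=3/4 → seg 0, τ=3/4; S=0+-3818/2331·τ+0·τ²+1487/2331·τ³=-6815/7104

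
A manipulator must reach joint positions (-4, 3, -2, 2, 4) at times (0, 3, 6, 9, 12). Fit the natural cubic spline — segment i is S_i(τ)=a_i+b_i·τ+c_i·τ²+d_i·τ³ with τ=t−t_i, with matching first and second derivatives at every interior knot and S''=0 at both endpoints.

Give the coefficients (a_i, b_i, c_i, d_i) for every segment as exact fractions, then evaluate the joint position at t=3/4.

  seg 0: a=-4 b=305/84 c=0 d=-109/756
  seg 1: a=3 b=-11/42 c=-109/84 d=209/756
  seg 2: a=-2 b=-7/12 c=25/21 d=-139/756
  seg 3: a=2 b=67/42 c=-13/28 d=13/252
S(3/4) = -2397/1792

Δ: Δ0=7/3, Δ1=-5/3, Δ2=4/3, Δ3=2/3
row 1: diag=12, rhs=-24; c'=1/4, d'=-2
row 2: denom=12−3·1/4=45/4; d'=(18−3·-2)/(45/4)=32/15
row 3: denom=12−3·4/15=56/5; d'=(-4−3·32/15)/(56/5)=-13/14
back: M3=-13/14
back: M2=32/15−4/15·-13/14=50/21
back: M1=-2−1/4·50/21=-109/42
M: M0=0, M1=-109/42, M2=50/21, M3=-13/14, M4=0
seg 0: a=-4, c=M0/2=0, d=(M1−M0)/(6·3)=-109/756, b=Δ0−h0·(2M0+M1)/6=305/84
seg 1: a=3, c=M1/2=-109/84, d=(M2−M1)/(6·3)=209/756, b=Δ1−h1·(2M1+M2)/6=-11/42
seg 2: a=-2, c=M2/2=25/21, d=(M3−M2)/(6·3)=-139/756, b=Δ2−h2·(2M2+M3)/6=-7/12
seg 3: a=2, c=M3/2=-13/28, d=(M4−M3)/(6·3)=13/252, b=Δ3−h3·(2M3+M4)/6=67/42
t_q=3/4 → seg 0, τ=3/4; S=-4+305/84·τ+0·τ²+-109/756·τ³=-2397/1792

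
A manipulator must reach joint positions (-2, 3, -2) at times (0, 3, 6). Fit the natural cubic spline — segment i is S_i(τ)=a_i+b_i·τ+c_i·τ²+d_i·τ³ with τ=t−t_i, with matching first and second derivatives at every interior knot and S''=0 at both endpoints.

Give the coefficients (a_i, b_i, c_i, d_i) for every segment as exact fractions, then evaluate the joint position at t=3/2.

Δ: Δ0=5/3, Δ1=-5/3
row 1: diag=12, rhs=-20; c'=1/4, d'=-5/3
back: M1=-5/3
M: M0=0, M1=-5/3, M2=0
seg 0: a=-2, c=M0/2=0, d=(M1−M0)/(6·3)=-5/54, b=Δ0−h0·(2M0+M1)/6=5/2
seg 1: a=3, c=M1/2=-5/6, d=(M2−M1)/(6·3)=5/54, b=Δ1−h1·(2M1+M2)/6=0
t_q=3/2 → seg 0, τ=3/2; S=-2+5/2·τ+0·τ²+-5/54·τ³=23/16

  seg 0: a=-2 b=5/2 c=0 d=-5/54
  seg 1: a=3 b=0 c=-5/6 d=5/54
S(3/2) = 23/16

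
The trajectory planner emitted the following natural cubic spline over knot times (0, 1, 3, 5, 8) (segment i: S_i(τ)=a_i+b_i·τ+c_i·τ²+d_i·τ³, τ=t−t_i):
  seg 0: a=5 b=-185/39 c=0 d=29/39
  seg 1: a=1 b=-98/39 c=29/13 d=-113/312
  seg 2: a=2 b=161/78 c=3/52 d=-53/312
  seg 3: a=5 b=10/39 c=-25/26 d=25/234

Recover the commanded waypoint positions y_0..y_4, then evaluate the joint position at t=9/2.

y_0=5 y_1=1 y_2=2 y_3=5 y_4=0
S(9/2) = 3871/832

y_0 = S_0(0) = a_0 = 5
y_1 = S_1(0) = a_1 = 1
y_2 = S_2(0) = a_2 = 2
y_3 = S_3(0) = a_3 = 5
y_4 = S_3(3) = 0
t_q=9/2 is in segment 2 (τ=3/2); S_2(τ)=3871/832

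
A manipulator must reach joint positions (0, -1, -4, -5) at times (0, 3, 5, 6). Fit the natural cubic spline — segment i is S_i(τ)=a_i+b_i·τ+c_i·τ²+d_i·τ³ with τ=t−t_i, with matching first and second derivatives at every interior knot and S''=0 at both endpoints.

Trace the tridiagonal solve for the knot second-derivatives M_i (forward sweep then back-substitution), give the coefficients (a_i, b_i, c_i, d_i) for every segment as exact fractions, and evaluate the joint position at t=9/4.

  seg 0: a=0 b=2/21 c=0 d=-1/21
  seg 1: a=-1 b=-25/21 c=-3/7 d=23/168
  seg 2: a=-4 b=-53/42 c=11/28 d=-11/84
S(9/4) = -21/64

Δ: Δ0=-1/3, Δ1=-3/2, Δ2=-1
row 1: diag=10, rhs=-7; c'=1/5, d'=-7/10
row 2: denom=6−2·1/5=28/5; d'=(3−2·-7/10)/(28/5)=11/14
back: M2=11/14
back: M1=-7/10−1/5·11/14=-6/7
M: M0=0, M1=-6/7, M2=11/14, M3=0
seg 0: a=0, c=M0/2=0, d=(M1−M0)/(6·3)=-1/21, b=Δ0−h0·(2M0+M1)/6=2/21
seg 1: a=-1, c=M1/2=-3/7, d=(M2−M1)/(6·2)=23/168, b=Δ1−h1·(2M1+M2)/6=-25/21
seg 2: a=-4, c=M2/2=11/28, d=(M3−M2)/(6·1)=-11/84, b=Δ2−h2·(2M2+M3)/6=-53/42
t_q=9/4 → seg 0, τ=9/4; S=0+2/21·τ+0·τ²+-1/21·τ³=-21/64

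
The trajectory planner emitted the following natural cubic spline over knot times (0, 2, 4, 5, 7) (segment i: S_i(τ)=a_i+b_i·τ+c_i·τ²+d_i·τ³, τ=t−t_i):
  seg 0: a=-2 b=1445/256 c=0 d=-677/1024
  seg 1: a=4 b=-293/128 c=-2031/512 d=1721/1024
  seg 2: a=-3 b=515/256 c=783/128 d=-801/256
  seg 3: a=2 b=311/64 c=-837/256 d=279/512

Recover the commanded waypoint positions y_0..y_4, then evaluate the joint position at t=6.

y_0=-2 y_1=4 y_2=-3 y_3=2 y_4=3
S(6) = 2117/512

y_0 = S_0(0) = a_0 = -2
y_1 = S_1(0) = a_1 = 4
y_2 = S_2(0) = a_2 = -3
y_3 = S_3(0) = a_3 = 2
y_4 = S_3(2) = 3
t_q=6 is in segment 3 (τ=1); S_3(τ)=2117/512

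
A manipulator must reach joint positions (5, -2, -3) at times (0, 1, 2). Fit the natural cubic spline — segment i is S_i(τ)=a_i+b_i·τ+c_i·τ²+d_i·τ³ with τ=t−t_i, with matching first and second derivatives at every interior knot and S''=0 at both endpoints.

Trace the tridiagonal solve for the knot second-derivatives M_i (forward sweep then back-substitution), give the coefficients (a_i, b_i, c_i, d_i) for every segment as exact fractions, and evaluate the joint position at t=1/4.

  seg 0: a=5 b=-17/2 c=0 d=3/2
  seg 1: a=-2 b=-4 c=9/2 d=-3/2
S(1/4) = 371/128

Δ: Δ0=-7, Δ1=-1
row 1: diag=4, rhs=36; c'=1/4, d'=9
back: M1=9
M: M0=0, M1=9, M2=0
seg 0: a=5, c=M0/2=0, d=(M1−M0)/(6·1)=3/2, b=Δ0−h0·(2M0+M1)/6=-17/2
seg 1: a=-2, c=M1/2=9/2, d=(M2−M1)/(6·1)=-3/2, b=Δ1−h1·(2M1+M2)/6=-4
t_q=1/4 → seg 0, τ=1/4; S=5+-17/2·τ+0·τ²+3/2·τ³=371/128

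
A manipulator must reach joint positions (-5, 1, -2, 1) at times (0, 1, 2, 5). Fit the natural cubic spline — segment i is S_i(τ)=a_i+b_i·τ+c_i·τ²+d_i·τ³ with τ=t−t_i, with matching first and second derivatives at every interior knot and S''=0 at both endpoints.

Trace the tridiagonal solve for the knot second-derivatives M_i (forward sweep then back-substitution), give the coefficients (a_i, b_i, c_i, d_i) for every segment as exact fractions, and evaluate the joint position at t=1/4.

Δ: Δ0=6, Δ1=-3, Δ2=1
row 1: diag=4, rhs=-54; c'=1/4, d'=-27/2
row 2: denom=8−1·1/4=31/4; d'=(24−1·-27/2)/(31/4)=150/31
back: M2=150/31
back: M1=-27/2−1/4·150/31=-456/31
M: M0=0, M1=-456/31, M2=150/31, M3=0
seg 0: a=-5, c=M0/2=0, d=(M1−M0)/(6·1)=-76/31, b=Δ0−h0·(2M0+M1)/6=262/31
seg 1: a=1, c=M1/2=-228/31, d=(M2−M1)/(6·1)=101/31, b=Δ1−h1·(2M1+M2)/6=34/31
seg 2: a=-2, c=M2/2=75/31, d=(M3−M2)/(6·3)=-25/93, b=Δ2−h2·(2M2+M3)/6=-119/31
t_q=1/4 → seg 0, τ=1/4; S=-5+262/31·τ+0·τ²+-76/31·τ³=-1451/496

  seg 0: a=-5 b=262/31 c=0 d=-76/31
  seg 1: a=1 b=34/31 c=-228/31 d=101/31
  seg 2: a=-2 b=-119/31 c=75/31 d=-25/93
S(1/4) = -1451/496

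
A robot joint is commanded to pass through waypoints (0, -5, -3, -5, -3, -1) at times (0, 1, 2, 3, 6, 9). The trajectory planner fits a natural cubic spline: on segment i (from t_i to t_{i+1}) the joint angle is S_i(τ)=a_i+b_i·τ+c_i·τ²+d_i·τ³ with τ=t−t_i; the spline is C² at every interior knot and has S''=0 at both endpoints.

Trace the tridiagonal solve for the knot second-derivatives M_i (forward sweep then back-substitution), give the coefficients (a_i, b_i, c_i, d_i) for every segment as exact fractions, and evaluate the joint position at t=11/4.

Δ: Δ0=-5, Δ1=2, Δ2=-2, Δ3=2/3, Δ4=2/3
row 1: diag=4, rhs=42; c'=1/4, d'=21/2
row 2: denom=4−1·1/4=15/4; d'=(-24−1·21/2)/(15/4)=-46/5
row 3: denom=8−1·4/15=116/15; d'=(16−1·-46/5)/(116/15)=189/58
row 4: denom=12−3·45/116=1257/116; d'=(0−3·189/58)/(1257/116)=-378/419
back: M4=-378/419
back: M3=189/58−45/116·-378/419=1512/419
back: M2=-46/5−4/15·1512/419=-4258/419
back: M1=21/2−1/4·-4258/419=5464/419
M: M0=0, M1=5464/419, M2=-4258/419, M3=1512/419, M4=-378/419, M5=0
seg 0: a=0, c=M0/2=0, d=(M1−M0)/(6·1)=2732/1257, b=Δ0−h0·(2M0+M1)/6=-9017/1257
seg 1: a=-5, c=M1/2=2732/419, d=(M2−M1)/(6·1)=-4861/1257, b=Δ1−h1·(2M1+M2)/6=-821/1257
seg 2: a=-3, c=M2/2=-2129/419, d=(M3−M2)/(6·1)=2885/1257, b=Δ2−h2·(2M2+M3)/6=988/1257
seg 3: a=-5, c=M3/2=756/419, d=(M4−M3)/(6·3)=-105/419, b=Δ3−h3·(2M3+M4)/6=-3131/1257
seg 4: a=-3, c=M4/2=-189/419, d=(M5−M4)/(6·3)=21/419, b=Δ4−h4·(2M4+M5)/6=1972/1257
t_q=11/4 → seg 2, τ=3/4; S=-3+988/1257·τ+-2129/419·τ²+2885/1257·τ³=-115319/26816

  seg 0: a=0 b=-9017/1257 c=0 d=2732/1257
  seg 1: a=-5 b=-821/1257 c=2732/419 d=-4861/1257
  seg 2: a=-3 b=988/1257 c=-2129/419 d=2885/1257
  seg 3: a=-5 b=-3131/1257 c=756/419 d=-105/419
  seg 4: a=-3 b=1972/1257 c=-189/419 d=21/419
S(11/4) = -115319/26816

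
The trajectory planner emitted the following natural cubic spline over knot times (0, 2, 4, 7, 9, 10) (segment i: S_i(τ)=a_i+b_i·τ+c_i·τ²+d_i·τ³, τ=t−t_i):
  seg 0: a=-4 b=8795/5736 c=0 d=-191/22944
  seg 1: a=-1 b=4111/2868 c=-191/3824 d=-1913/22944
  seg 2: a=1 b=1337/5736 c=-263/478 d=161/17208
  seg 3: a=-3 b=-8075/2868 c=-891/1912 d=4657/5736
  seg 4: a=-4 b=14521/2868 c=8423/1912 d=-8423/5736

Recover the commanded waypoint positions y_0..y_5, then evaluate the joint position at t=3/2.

y_0=-4 y_1=-1 y_2=1 y_3=-3 y_4=-4 y_5=4
S(3/2) = -105735/61184

y_0 = S_0(0) = a_0 = -4
y_1 = S_1(0) = a_1 = -1
y_2 = S_2(0) = a_2 = 1
y_3 = S_3(0) = a_3 = -3
y_4 = S_4(0) = a_4 = -4
y_5 = S_4(1) = 4
t_q=3/2 is in segment 0 (τ=3/2); S_0(τ)=-105735/61184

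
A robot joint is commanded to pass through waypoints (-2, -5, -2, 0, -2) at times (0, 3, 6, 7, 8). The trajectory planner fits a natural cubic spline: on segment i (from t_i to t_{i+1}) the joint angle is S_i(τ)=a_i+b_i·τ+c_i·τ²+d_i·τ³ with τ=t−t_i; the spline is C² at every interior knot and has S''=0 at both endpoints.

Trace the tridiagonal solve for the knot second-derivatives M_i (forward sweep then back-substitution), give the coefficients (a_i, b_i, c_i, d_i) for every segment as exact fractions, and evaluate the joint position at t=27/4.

Δ: Δ0=-1, Δ1=1, Δ2=2, Δ3=-2
row 1: diag=12, rhs=12; c'=1/4, d'=1
row 2: denom=8−3·1/4=29/4; d'=(6−3·1)/(29/4)=12/29
row 3: denom=4−1·4/29=112/29; d'=(-24−1·12/29)/(112/29)=-177/28
back: M3=-177/28
back: M2=12/29−4/29·-177/28=9/7
back: M1=1−1/4·9/7=19/28
M: M0=0, M1=19/28, M2=9/7, M3=-177/28, M4=0
seg 0: a=-2, c=M0/2=0, d=(M1−M0)/(6·3)=19/504, b=Δ0−h0·(2M0+M1)/6=-75/56
seg 1: a=-5, c=M1/2=19/56, d=(M2−M1)/(6·3)=17/504, b=Δ1−h1·(2M1+M2)/6=-9/28
seg 2: a=-2, c=M2/2=9/14, d=(M3−M2)/(6·1)=-71/56, b=Δ2−h2·(2M2+M3)/6=21/8
seg 3: a=0, c=M3/2=-177/56, d=(M4−M3)/(6·1)=59/56, b=Δ3−h3·(2M3+M4)/6=3/28
t_q=27/4 → seg 2, τ=3/4; S=-2+21/8·τ+9/14·τ²+-71/56·τ³=-733/3584

  seg 0: a=-2 b=-75/56 c=0 d=19/504
  seg 1: a=-5 b=-9/28 c=19/56 d=17/504
  seg 2: a=-2 b=21/8 c=9/14 d=-71/56
  seg 3: a=0 b=3/28 c=-177/56 d=59/56
S(27/4) = -733/3584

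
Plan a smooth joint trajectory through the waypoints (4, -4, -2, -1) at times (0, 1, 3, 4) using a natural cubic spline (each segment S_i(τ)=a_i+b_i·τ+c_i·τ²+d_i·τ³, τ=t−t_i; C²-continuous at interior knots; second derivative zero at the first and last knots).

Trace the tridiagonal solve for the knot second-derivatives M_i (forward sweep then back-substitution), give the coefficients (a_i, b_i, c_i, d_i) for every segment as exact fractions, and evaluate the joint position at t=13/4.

Δ: Δ0=-8, Δ1=1, Δ2=1
row 1: diag=6, rhs=54; c'=1/3, d'=9
row 2: denom=6−2·1/3=16/3; d'=(0−2·9)/(16/3)=-27/8
back: M2=-27/8
back: M1=9−1/3·-27/8=81/8
M: M0=0, M1=81/8, M2=-27/8, M3=0
seg 0: a=4, c=M0/2=0, d=(M1−M0)/(6·1)=27/16, b=Δ0−h0·(2M0+M1)/6=-155/16
seg 1: a=-4, c=M1/2=81/16, d=(M2−M1)/(6·2)=-9/8, b=Δ1−h1·(2M1+M2)/6=-37/8
seg 2: a=-2, c=M2/2=-27/16, d=(M3−M2)/(6·1)=9/16, b=Δ2−h2·(2M2+M3)/6=17/8
t_q=13/4 → seg 2, τ=1/4; S=-2+17/8·τ+-27/16·τ²+9/16·τ³=-1603/1024

  seg 0: a=4 b=-155/16 c=0 d=27/16
  seg 1: a=-4 b=-37/8 c=81/16 d=-9/8
  seg 2: a=-2 b=17/8 c=-27/16 d=9/16
S(13/4) = -1603/1024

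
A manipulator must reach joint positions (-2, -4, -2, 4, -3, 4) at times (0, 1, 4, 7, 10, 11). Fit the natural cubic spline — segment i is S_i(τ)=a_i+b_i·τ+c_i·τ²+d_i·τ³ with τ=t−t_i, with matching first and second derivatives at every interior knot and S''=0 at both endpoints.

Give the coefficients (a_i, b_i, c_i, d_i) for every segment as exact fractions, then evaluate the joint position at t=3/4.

  seg 0: a=-2 b=-746/333 c=0 d=80/333
  seg 1: a=-4 b=-506/333 c=80/111 d=8/2997
  seg 2: a=-2 b=958/333 c=248/333 d=-28/81
  seg 3: a=4 b=-662/333 c=-788/333 d=2249/2997
  seg 4: a=-3 b=1357/333 c=487/111 d=-487/333
S(3/4) = -1589/444

Δ: Δ0=-2, Δ1=2/3, Δ2=2, Δ3=-7/3, Δ4=7
row 1: diag=8, rhs=16; c'=3/8, d'=2
row 2: denom=12−3·3/8=87/8; d'=(8−3·2)/(87/8)=16/87
row 3: denom=12−3·8/29=324/29; d'=(-26−3·16/87)/(324/29)=-385/162
row 4: denom=8−3·29/108=259/36; d'=(56−3·-385/162)/(259/36)=974/111
back: M4=974/111
back: M3=-385/162−29/108·974/111=-1576/333
back: M2=16/87−8/29·-1576/333=496/333
back: M1=2−3/8·496/333=160/111
M: M0=0, M1=160/111, M2=496/333, M3=-1576/333, M4=974/111, M5=0
seg 0: a=-2, c=M0/2=0, d=(M1−M0)/(6·1)=80/333, b=Δ0−h0·(2M0+M1)/6=-746/333
seg 1: a=-4, c=M1/2=80/111, d=(M2−M1)/(6·3)=8/2997, b=Δ1−h1·(2M1+M2)/6=-506/333
seg 2: a=-2, c=M2/2=248/333, d=(M3−M2)/(6·3)=-28/81, b=Δ2−h2·(2M2+M3)/6=958/333
seg 3: a=4, c=M3/2=-788/333, d=(M4−M3)/(6·3)=2249/2997, b=Δ3−h3·(2M3+M4)/6=-662/333
seg 4: a=-3, c=M4/2=487/111, d=(M5−M4)/(6·1)=-487/333, b=Δ4−h4·(2M4+M5)/6=1357/333
t_q=3/4 → seg 0, τ=3/4; S=-2+-746/333·τ+0·τ²+80/333·τ³=-1589/444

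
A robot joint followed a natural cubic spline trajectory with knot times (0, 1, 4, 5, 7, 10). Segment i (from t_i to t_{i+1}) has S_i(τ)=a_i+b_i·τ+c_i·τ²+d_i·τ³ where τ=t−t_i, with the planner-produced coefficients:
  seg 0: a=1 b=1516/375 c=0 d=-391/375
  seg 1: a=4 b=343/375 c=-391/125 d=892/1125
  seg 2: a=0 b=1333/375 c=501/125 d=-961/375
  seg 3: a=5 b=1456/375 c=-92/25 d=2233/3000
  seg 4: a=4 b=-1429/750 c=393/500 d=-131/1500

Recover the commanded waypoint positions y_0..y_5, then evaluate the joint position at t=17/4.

y_0 = S_0(0) = a_0 = 1
y_1 = S_1(0) = a_1 = 4
y_2 = S_2(0) = a_2 = 0
y_3 = S_3(0) = a_3 = 5
y_4 = S_4(0) = a_4 = 4
y_5 = S_4(3) = 3
t_q=17/4 is in segment 2 (τ=1/4); S_2(τ)=8793/8000

y_0=1 y_1=4 y_2=0 y_3=5 y_4=4 y_5=3
S(17/4) = 8793/8000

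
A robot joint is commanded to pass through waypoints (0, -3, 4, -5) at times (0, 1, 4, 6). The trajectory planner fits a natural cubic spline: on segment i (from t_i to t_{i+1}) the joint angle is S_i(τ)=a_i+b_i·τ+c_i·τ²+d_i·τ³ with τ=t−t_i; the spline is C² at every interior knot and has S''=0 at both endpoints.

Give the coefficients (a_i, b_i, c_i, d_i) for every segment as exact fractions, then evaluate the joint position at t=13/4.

Δ: Δ0=-3, Δ1=7/3, Δ2=-9/2
row 1: diag=8, rhs=32; c'=3/8, d'=4
row 2: denom=10−3·3/8=71/8; d'=(-41−3·4)/(71/8)=-424/71
back: M2=-424/71
back: M1=4−3/8·-424/71=443/71
M: M0=0, M1=443/71, M2=-424/71, M3=0
seg 0: a=0, c=M0/2=0, d=(M1−M0)/(6·1)=443/426, b=Δ0−h0·(2M0+M1)/6=-1721/426
seg 1: a=-3, c=M1/2=443/142, d=(M2−M1)/(6·3)=-289/426, b=Δ1−h1·(2M1+M2)/6=-196/213
seg 2: a=4, c=M2/2=-212/71, d=(M3−M2)/(6·2)=106/213, b=Δ2−h2·(2M2+M3)/6=-221/426
t_q=13/4 → seg 1, τ=9/4; S=-3+-196/213·τ+443/142·τ²+-289/426·τ³=27225/9088

  seg 0: a=0 b=-1721/426 c=0 d=443/426
  seg 1: a=-3 b=-196/213 c=443/142 d=-289/426
  seg 2: a=4 b=-221/426 c=-212/71 d=106/213
S(13/4) = 27225/9088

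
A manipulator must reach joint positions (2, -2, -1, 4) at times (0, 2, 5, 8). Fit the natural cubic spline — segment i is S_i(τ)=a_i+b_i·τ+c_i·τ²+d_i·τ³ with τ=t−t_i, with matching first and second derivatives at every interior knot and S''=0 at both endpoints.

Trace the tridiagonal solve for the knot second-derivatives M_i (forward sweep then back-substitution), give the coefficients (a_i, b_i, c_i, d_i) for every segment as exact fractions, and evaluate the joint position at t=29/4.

Δ: Δ0=-2, Δ1=1/3, Δ2=5/3
row 1: diag=10, rhs=14; c'=3/10, d'=7/5
row 2: denom=12−3·3/10=111/10; d'=(8−3·7/5)/(111/10)=38/111
back: M2=38/111
back: M1=7/5−3/10·38/111=48/37
M: M0=0, M1=48/37, M2=38/111, M3=0
seg 0: a=2, c=M0/2=0, d=(M1−M0)/(6·2)=4/37, b=Δ0−h0·(2M0+M1)/6=-90/37
seg 1: a=-2, c=M1/2=24/37, d=(M2−M1)/(6·3)=-53/999, b=Δ1−h1·(2M1+M2)/6=-42/37
seg 2: a=-1, c=M2/2=19/111, d=(M3−M2)/(6·3)=-19/999, b=Δ2−h2·(2M2+M3)/6=49/37
t_q=29/4 → seg 2, τ=9/4; S=-1+49/37·τ+19/111·τ²+-19/999·τ³=6227/2368

  seg 0: a=2 b=-90/37 c=0 d=4/37
  seg 1: a=-2 b=-42/37 c=24/37 d=-53/999
  seg 2: a=-1 b=49/37 c=19/111 d=-19/999
S(29/4) = 6227/2368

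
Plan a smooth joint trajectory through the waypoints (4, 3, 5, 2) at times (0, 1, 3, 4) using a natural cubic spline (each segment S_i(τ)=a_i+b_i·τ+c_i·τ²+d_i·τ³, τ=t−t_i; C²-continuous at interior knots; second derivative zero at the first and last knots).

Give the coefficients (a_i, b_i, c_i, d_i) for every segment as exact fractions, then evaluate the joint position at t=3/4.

Δ: Δ0=-1, Δ1=1, Δ2=-3
row 1: diag=6, rhs=12; c'=1/3, d'=2
row 2: denom=6−2·1/3=16/3; d'=(-24−2·2)/(16/3)=-21/4
back: M2=-21/4
back: M1=2−1/3·-21/4=15/4
M: M0=0, M1=15/4, M2=-21/4, M3=0
seg 0: a=4, c=M0/2=0, d=(M1−M0)/(6·1)=5/8, b=Δ0−h0·(2M0+M1)/6=-13/8
seg 1: a=3, c=M1/2=15/8, d=(M2−M1)/(6·2)=-3/4, b=Δ1−h1·(2M1+M2)/6=1/4
seg 2: a=5, c=M2/2=-21/8, d=(M3−M2)/(6·1)=7/8, b=Δ2−h2·(2M2+M3)/6=-5/4
t_q=3/4 → seg 0, τ=3/4; S=4+-13/8·τ+0·τ²+5/8·τ³=1559/512

  seg 0: a=4 b=-13/8 c=0 d=5/8
  seg 1: a=3 b=1/4 c=15/8 d=-3/4
  seg 2: a=5 b=-5/4 c=-21/8 d=7/8
S(3/4) = 1559/512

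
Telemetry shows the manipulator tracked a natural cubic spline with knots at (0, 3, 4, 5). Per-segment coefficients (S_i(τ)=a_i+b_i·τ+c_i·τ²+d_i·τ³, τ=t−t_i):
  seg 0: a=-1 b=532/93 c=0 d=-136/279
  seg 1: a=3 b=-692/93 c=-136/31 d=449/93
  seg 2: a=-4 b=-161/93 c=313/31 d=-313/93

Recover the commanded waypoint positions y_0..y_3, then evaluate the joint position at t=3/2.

y_0 = S_0(0) = a_0 = -1
y_1 = S_1(0) = a_1 = 3
y_2 = S_2(0) = a_2 = -4
y_3 = S_2(1) = 1
t_q=3/2 is in segment 0 (τ=3/2); S_0(τ)=184/31

y_0=-1 y_1=3 y_2=-4 y_3=1
S(3/2) = 184/31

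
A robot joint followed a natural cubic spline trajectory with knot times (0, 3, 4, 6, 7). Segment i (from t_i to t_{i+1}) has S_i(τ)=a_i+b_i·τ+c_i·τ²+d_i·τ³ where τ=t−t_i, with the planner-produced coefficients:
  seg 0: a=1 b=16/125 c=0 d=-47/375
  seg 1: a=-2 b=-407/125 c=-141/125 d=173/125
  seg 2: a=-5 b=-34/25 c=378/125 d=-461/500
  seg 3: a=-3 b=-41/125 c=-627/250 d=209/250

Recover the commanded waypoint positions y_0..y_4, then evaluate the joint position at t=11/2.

y_0 = S_0(0) = a_0 = 1
y_1 = S_1(0) = a_1 = -2
y_2 = S_2(0) = a_2 = -5
y_3 = S_3(0) = a_3 = -3
y_4 = S_3(1) = -5
t_q=11/2 is in segment 2 (τ=3/2); S_2(τ)=-13391/4000

y_0=1 y_1=-2 y_2=-5 y_3=-3 y_4=-5
S(11/2) = -13391/4000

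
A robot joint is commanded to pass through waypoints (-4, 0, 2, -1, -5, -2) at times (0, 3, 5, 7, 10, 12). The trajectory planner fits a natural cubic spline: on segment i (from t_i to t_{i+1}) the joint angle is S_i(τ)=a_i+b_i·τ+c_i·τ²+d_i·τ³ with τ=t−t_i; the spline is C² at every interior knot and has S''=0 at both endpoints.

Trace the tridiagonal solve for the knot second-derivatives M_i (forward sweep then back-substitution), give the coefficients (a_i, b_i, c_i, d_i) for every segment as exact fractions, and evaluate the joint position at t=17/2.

Δ: Δ0=4/3, Δ1=1, Δ2=-3/2, Δ3=-4/3, Δ4=3/2
row 1: diag=10, rhs=-2; c'=1/5, d'=-1/5
row 2: denom=8−2·1/5=38/5; d'=(-15−2·-1/5)/(38/5)=-73/38
row 3: denom=10−2·5/19=180/19; d'=(1−2·-73/38)/(180/19)=23/45
row 4: denom=10−3·19/60=181/20; d'=(17−3·23/45)/(181/20)=928/543
back: M4=928/543
back: M3=23/45−19/60·928/543=-49/1629
back: M2=-73/38−5/19·-49/1629=-6233/3258
back: M1=-1/5−1/5·-6233/3258=595/3258
M: M0=0, M1=595/3258, M2=-6233/3258, M3=-49/1629, M4=928/543, M5=0
seg 0: a=-4, c=M0/2=0, d=(M1−M0)/(6·3)=595/58644, b=Δ0−h0·(2M0+M1)/6=8093/6516
seg 1: a=0, c=M1/2=595/6516, d=(M2−M1)/(6·2)=-569/3258, b=Δ1−h1·(2M1+M2)/6=4939/3258
seg 2: a=2, c=M2/2=-6233/6516, d=(M3−M2)/(6·2)=2045/13032, b=Δ2−h2·(2M2+M3)/6=-233/1086
seg 3: a=-1, c=M3/2=-49/3258, d=(M4−M3)/(6·3)=2833/29322, b=Δ3−h3·(2M3+M4)/6=-3515/1629
seg 4: a=-5, c=M4/2=464/543, d=(M5−M4)/(6·2)=-232/1629, b=Δ4−h4·(2M4+M5)/6=1175/3258
t_q=17/2 → seg 3, τ=3/2; S=-1+-3515/1629·τ+-49/3258·τ²+2833/29322·τ³=-11423/2896

  seg 0: a=-4 b=8093/6516 c=0 d=595/58644
  seg 1: a=0 b=4939/3258 c=595/6516 d=-569/3258
  seg 2: a=2 b=-233/1086 c=-6233/6516 d=2045/13032
  seg 3: a=-1 b=-3515/1629 c=-49/3258 d=2833/29322
  seg 4: a=-5 b=1175/3258 c=464/543 d=-232/1629
S(17/2) = -11423/2896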